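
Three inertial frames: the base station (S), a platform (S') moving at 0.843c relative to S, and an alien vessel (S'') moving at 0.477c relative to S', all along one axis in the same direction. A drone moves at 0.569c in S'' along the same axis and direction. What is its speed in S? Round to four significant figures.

0.9836c

Apply u = (u'+v)/(1+u'v) twice. Drone in the platform frame: (0.569+0.477)/(1+0.569·0.477) = 1.046/1.271413 = 0.82271c.
That velocity, transformed to the rest frame of the base station: (0.82271+0.843)/(1+0.82271·0.843) = 1.66571/1.69354453 = 0.98356c.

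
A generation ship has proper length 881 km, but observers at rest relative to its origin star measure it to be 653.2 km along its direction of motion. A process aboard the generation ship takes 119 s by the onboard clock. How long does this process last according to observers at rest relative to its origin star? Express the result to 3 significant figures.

γ = L₀/L = 881/653.2 = 1.34874.
Δt = γΔτ = 1.34874 × 119 = 161 s.

161 s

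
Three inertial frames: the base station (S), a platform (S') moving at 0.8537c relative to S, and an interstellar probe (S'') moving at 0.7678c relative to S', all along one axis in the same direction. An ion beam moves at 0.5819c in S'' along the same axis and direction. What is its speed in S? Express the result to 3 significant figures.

0.995c

Compose velocities in two stages. Stage 1 (into S'): u₁ = (0.5819+0.7678)/(1+0.5819×0.7678) = 0.9329.
Stage 2 (into S): u = (0.9329+0.8537)/(1+0.9329×0.8537) = 0.99454, so the speed is 0.995c.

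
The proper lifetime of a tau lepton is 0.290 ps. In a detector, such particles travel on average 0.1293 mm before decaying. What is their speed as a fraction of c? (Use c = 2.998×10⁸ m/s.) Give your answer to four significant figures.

0.8298c

d = βγcτ ⇒ βγ = d/(cτ) = 1.293×10^-4 m / (8.6942×10^-5 m) = 1.4872.
β = (βγ)/√(1+(βγ)²) = 1.4872/√3.21176 = 0.8298.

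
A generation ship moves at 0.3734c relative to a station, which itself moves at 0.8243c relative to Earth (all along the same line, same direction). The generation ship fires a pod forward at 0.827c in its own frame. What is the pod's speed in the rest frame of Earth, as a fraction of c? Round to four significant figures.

0.9917c

Apply u = (u'+v)/(1+u'v) twice. Pod in the station frame: (0.827+0.3734)/(1+0.827·0.3734) = 1.2004/1.3088018 = 0.91717c.
That velocity, transformed to the rest frame of Earth: (0.91717+0.8243)/(1+0.91717·0.8243) = 1.74147/1.756023231 = 0.99171c.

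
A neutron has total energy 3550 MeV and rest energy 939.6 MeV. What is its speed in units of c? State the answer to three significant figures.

Total energy E = γmc² gives γ = 3550/939.6 = 3.7782.
Hence β = √(1 − 1/γ²) = √(1 − 0.0700535) = √0.9299465 = 0.964.

0.964c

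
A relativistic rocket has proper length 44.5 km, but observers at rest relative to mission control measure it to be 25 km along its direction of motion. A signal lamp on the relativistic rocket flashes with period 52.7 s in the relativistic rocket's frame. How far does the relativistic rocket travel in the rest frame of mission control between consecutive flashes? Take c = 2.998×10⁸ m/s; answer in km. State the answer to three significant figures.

2.33×10^7 km

γ = L₀/L = 44.5/25 = 1.78.
β = √(1 − 1/γ²) = 0.82727. Lab-frame period = γτ = 1.78×52.7 s = 93.806 s. Distance = βc × γτ = 0.82727 × 2.998×10⁸ m/s × 93.806 s = 2.3265×10^10 m = 2.33×10^7 km.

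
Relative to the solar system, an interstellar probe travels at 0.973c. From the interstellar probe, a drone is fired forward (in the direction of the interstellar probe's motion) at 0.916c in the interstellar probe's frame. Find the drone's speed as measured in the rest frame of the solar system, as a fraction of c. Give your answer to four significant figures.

0.9988c

In units of c, u = (u' + v)/(1 + u'v) with u' = 0.916 and v = 0.973.
Numerator: 0.916 + 0.973 = 1.889. Denominator: 1 + (0.916)(0.973) = 1.891268.
u = 1.889/1.891268 = 0.9988, so the speed is 0.9988c.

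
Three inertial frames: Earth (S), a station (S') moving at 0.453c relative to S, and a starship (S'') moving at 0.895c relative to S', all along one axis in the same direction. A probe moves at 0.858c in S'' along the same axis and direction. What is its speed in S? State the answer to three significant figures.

Compose velocities in two stages. Stage 1 (into S'): u₁ = (0.858+0.895)/(1+0.858×0.895) = 0.99157.
Stage 2 (into S): u = (0.99157+0.453)/(1+0.99157×0.453) = 0.99682, so the speed is 0.997c.

0.997c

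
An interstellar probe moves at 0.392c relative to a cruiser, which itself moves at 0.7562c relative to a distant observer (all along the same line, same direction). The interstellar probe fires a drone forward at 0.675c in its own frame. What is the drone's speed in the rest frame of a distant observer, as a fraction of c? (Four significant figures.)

First combine the drone and interstellar probe (S''→S'): u₁ = (0.675 + 0.392)/(1 + 0.675×0.392) = 1.067/1.2646 = 0.84375.
Then combine with the cruiser (S'→S): u = (0.84375 + 0.7562)/(1 + 0.84375×0.7562) = 1.59995/1.63804375 = 0.97674.

0.9767c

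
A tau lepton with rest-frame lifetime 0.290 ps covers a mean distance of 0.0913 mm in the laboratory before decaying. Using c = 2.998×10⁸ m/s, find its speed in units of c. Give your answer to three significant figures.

Let x = d/(cτ) = 9.130×10^-5 m / (2.998×10⁸ m/s × 2.900×10^-13 s) = 1.0501. Since d = βγcτ, x = βγ = β/√(1−β²).
Solving: β² = x²/(1+x²) = 1.10271/2.10271 = 0.524423, so β = 0.724.

0.724c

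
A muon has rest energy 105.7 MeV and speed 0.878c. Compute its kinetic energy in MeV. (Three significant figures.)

115 MeV

With β = 0.878, γ = 1/√(1 − 0.878²) = 1/√0.229116 = 2.0892.
Kinetic energy: K = (γ − 1)mc² = (2.0892 − 1) × 105.7 MeV = 1.0892 × 105.7 = 115 MeV.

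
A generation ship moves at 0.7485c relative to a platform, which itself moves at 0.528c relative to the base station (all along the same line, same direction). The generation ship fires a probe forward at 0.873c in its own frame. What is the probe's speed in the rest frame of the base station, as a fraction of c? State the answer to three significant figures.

Compose velocities in two stages. Stage 1 (into S'): u₁ = (0.873+0.7485)/(1+0.873×0.7485) = 0.98068.
Stage 2 (into S): u = (0.98068+0.528)/(1+0.98068×0.528) = 0.99399, so the speed is 0.994c.

0.994c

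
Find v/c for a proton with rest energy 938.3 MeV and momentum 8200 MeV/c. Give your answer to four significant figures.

βγ = pc/(mc²) = 8200/938.3 = 8.7392.
Since γ² = 1 + (βγ)² = 77.3736, γ = √77.3736 = 8.79623, and β = (βγ)/γ = 8.7392/8.79623 = 0.9935.

0.9935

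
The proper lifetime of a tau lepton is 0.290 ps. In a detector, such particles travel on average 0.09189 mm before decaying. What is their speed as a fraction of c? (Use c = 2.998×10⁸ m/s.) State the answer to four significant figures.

0.7264c

d = βγcτ ⇒ βγ = d/(cτ) = 9.189×10^-5 m / (8.6942×10^-5 m) = 1.0569.
β = (βγ)/√(1+(βγ)²) = 1.0569/√2.11704 = 0.7264.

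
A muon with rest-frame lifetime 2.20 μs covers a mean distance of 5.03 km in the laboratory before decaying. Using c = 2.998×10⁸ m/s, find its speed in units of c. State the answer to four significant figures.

d = βγcτ ⇒ βγ = d/(cτ) = 5030 m / (659.56 m) = 7.6263.
β = (βγ)/√(1+(βγ)²) = 7.6263/√59.1605 = 0.9915.

0.9915c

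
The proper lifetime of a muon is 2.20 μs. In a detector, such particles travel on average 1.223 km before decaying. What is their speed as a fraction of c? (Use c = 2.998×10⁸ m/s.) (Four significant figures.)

0.8802c

d = βγcτ ⇒ βγ = d/(cτ) = 1223 m / (659.56 m) = 1.8543.
β = (βγ)/√(1+(βγ)²) = 1.8543/√4.43843 = 0.8802.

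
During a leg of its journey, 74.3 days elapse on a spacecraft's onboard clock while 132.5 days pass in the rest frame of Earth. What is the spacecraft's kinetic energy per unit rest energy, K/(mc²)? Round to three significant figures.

γ = Δt/Δτ = 132.5/74.3 = 1.78331.
Since K = (γ−1)mc², K/(mc²) = 1.78331 − 1 = 0.783.

0.783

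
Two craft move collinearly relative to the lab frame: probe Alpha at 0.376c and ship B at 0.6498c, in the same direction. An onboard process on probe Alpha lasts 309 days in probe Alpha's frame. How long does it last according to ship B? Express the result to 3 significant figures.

The velocity of probe Alpha relative to ship B is (0.376 − 0.6498)c / (1 − 0.376×0.6498) = −0.36232c; relative speed 0.36232c.
γ for this relative speed: γ = 1/√(1 − 0.131276) = 1.0729.
The clock on probe Alpha records proper time, so ship B measures Δt = γΔτ = 1.0729 × 309 = 332 days.

332 days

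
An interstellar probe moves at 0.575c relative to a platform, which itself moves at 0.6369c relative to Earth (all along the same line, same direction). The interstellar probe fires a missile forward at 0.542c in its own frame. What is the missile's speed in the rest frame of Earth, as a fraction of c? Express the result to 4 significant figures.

Compose velocities in two stages. Stage 1 (into S'): u₁ = (0.542+0.575)/(1+0.542×0.575) = 0.8516.
Stage 2 (into S): u = (0.8516+0.6369)/(1+0.8516×0.6369) = 0.96506, so the speed is 0.9651c.

0.9651c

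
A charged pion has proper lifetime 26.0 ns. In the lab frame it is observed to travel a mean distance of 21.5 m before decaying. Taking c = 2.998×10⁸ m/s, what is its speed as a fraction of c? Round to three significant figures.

0.940c

Lab distance = (lab lifetime)·v = γτ·βc, so βγ = d/(cτ) = 21.50/(2.998×10⁸ × 2.600×10^-8) = 2.7582.
With βγ = 2.7582: γ² = 1 + (βγ)² = 8.60767, and β = (βγ)/γ = 2.7582/2.93388 = 0.940.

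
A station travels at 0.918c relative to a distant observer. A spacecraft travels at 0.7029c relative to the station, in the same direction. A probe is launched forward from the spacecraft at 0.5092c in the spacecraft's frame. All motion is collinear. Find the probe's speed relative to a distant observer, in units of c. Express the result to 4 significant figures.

First combine the probe and spacecraft (S''→S'): u₁ = (0.5092 + 0.7029)/(1 + 0.5092×0.7029) = 1.2121/1.35791668 = 0.89262.
Then combine with the station (S'→S): u = (0.89262 + 0.918)/(1 + 0.89262×0.918) = 1.81062/1.81942516 = 0.99516.

0.9952c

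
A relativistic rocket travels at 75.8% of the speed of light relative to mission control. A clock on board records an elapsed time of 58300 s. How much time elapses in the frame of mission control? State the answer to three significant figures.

γ = 1/√(1 − β²) = 1/√(1 − 0.574564) = 1/√0.425436 = 1/0.652255 = 1.5331.
The onboard clock measures proper time, so the interval in the rest frame of mission control is dilated: Δt = γ·Δτ = 1.5331 × 58300 s = 89400 s.

89400 s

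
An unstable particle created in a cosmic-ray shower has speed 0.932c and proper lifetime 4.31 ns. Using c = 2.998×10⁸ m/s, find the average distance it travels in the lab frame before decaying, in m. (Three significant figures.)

3.32 m

With β = 0.932, γ = 1/√(1 − 0.932²) = 1/√0.131376 = 2.7589.
Lab-frame lifetime: Δt = γτ = 2.7589 × 4.31 ns = 11.891 ns.
Distance: d = vΔt = 0.932 × 2.998×10⁸ m/s × 1.1891×10^-8 s = 3.32 m.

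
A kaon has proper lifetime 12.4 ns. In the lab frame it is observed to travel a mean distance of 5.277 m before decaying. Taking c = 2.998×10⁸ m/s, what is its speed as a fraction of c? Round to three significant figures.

0.818c

Let x = d/(cτ) = 5.277 m / (2.998×10⁸ m/s × 1.240×10^-8 s) = 1.4195. Since d = βγcτ, x = βγ = β/√(1−β²).
Solving: β² = x²/(1+x²) = 2.01498/3.01498 = 0.668323, so β = 0.818.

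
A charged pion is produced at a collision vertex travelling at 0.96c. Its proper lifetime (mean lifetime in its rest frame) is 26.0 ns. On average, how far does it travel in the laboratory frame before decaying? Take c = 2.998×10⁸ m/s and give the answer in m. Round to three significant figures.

26.7 m

Lorentz factor: γ = (1 − 0.9216)^(−1/2) = 3.5714.
Lab-frame lifetime: Δt = γτ = 3.5714 × 26.0 ns = 92.856 ns.
Distance: d = vΔt = 0.96 × 2.998×10⁸ m/s × 9.2856×10^-8 s = 26.7 m.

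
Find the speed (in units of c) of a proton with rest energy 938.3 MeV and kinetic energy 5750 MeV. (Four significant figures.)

γ = 1 + K/(mc²) = 1 + 5750/938.3 = 7.1281.
β = √(1 − 1/γ²) = √(1 − 0.0196812) = √0.9803188 = 0.9901.

0.9901c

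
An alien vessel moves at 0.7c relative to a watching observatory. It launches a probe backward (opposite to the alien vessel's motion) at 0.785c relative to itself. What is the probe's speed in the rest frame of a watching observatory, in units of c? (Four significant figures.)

In units of c, u = (u' + v)/(1 + u'v) with u' = −0.785 and v = 0.7.
Numerator: −0.785 + 0.7 = −0.085. Denominator: 1 + (−0.785)(0.7) = 0.4505.
u = −0.085/0.4505 = −0.18868, so the speed is 0.1887c.

0.1887c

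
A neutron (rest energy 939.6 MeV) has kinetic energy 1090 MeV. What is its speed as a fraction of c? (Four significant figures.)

K = (γ−1)mc², so γ = 1 + 1090/939.6 = 2.1601.
Then v/c = √(1 − γ⁻²) = √(1 − 0.214315) = √0.785685 = 0.8864.

0.8864c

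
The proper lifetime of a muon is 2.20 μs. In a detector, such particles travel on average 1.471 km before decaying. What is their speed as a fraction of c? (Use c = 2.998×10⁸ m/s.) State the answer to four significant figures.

0.9125c

Lab distance = (lab lifetime)·v = γτ·βc, so βγ = d/(cτ) = 1471/(2.998×10⁸ × 2.200×10^-6) = 2.2303.
With βγ = 2.2303: γ² = 1 + (βγ)² = 5.97424, and β = (βγ)/γ = 2.2303/2.44423 = 0.9125.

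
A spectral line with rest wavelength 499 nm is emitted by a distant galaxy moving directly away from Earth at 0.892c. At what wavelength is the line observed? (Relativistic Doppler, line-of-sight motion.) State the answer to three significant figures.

Relativistic Doppler for wavelength: λ_obs = λ_src · √((1+β)/(1−β)).
With β = 0.892: factor = √(1.892/0.108) = 4.1855.
λ_obs = 499 × 4.1855 = 2090 nm.

2090 nm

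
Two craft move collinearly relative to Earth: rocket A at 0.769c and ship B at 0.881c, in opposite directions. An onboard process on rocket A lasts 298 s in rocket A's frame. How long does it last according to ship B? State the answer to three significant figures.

1650 s

The velocity of rocket A relative to ship B is (0.769 + 0.881)c / (1 + 0.769×0.881) = 0.98361c; relative speed 0.98361c.
At |u| = 0.98361c, γ = (1 − 0.967489)^(−1/2) = 5.5461.
The clock on rocket A records proper time, so ship B measures Δt = γΔτ = 5.5461 × 298 = 1650 s.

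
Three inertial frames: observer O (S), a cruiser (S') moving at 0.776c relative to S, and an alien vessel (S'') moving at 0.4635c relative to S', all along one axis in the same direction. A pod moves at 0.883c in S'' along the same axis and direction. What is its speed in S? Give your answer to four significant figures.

Compose velocities in two stages. Stage 1 (into S'): u₁ = (0.883+0.4635)/(1+0.883×0.4635) = 0.95546.
Stage 2 (into S): u = (0.95546+0.776)/(1+0.95546×0.776) = 0.99427, so the speed is 0.9943c.

0.9943c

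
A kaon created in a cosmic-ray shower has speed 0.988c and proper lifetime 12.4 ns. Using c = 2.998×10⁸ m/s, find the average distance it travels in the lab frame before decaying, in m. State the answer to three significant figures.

Lorentz factor: γ = (1 − 0.976144)^(−1/2) = 6.4744.
Lab-frame lifetime: Δt = γτ = 6.4744 × 12.4 ns = 80.283 ns.
Distance: d = vΔt = 0.988 × 2.998×10⁸ m/s × 8.0283×10^-8 s = 23.8 m.

23.8 m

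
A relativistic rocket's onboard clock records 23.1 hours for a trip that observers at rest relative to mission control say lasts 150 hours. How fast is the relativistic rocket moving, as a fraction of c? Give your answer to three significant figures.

0.988c

γ = Δt/Δτ = 150/23.1 = 6.4935.
β = √(1 − 1/γ²) = √(1 − 0.023716) = √0.976284 = 0.988.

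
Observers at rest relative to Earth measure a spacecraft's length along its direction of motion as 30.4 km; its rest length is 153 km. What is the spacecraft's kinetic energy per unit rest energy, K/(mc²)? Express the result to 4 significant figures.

From L = L₀/γ: γ = 153/30.4 = 5.03289.
Since K = (γ−1)mc², K/(mc²) = 5.03289 − 1 = 4.033.

4.033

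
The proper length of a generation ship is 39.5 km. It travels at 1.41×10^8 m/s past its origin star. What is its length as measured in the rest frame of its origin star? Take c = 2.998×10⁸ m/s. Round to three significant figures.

β = v/c = (1.41×10^8 m/s)/(2.998×10⁸ m/s) = 0.470314.
With β = 0.470314, γ = 1/√(1 − 0.470314²) = 1/√0.7788047 = 1.1331.
Length contraction: L = L₀/γ = 39.5/1.1331 = 34.9 km.

34.9 km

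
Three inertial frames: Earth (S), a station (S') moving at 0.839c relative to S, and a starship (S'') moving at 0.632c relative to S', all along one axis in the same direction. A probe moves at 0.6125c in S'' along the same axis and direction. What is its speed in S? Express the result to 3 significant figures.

0.991c

Compose velocities in two stages. Stage 1 (into S'): u₁ = (0.6125+0.632)/(1+0.6125×0.632) = 0.8972.
Stage 2 (into S): u = (0.8972+0.839)/(1+0.8972×0.839) = 0.99056, so the speed is 0.991c.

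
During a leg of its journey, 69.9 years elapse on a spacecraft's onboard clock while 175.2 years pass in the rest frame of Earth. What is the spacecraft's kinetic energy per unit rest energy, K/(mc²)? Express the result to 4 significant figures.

γ = Δt/Δτ = 175.2/69.9 = 2.50644.
Since K = (γ−1)mc², K/(mc²) = 2.50644 − 1 = 1.506.

1.506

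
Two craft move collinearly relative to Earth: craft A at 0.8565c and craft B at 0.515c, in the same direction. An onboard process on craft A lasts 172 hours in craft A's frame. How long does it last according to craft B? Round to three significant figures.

217 hours

Speed of craft A in craft B's frame: u = (v_A − v_B)/(1 − v_A v_B/c²) = (0.8565 − 0.515)/(1 − 0.8565×0.515) = 0.3415/0.5589025 = 0.61102; |u| = 0.61102c.
At |u| = 0.61102c, γ = (1 − 0.373345)^(−1/2) = 1.2632.
The clock on craft A records proper time, so craft B measures Δt = γΔτ = 1.2632 × 172 = 217 hours.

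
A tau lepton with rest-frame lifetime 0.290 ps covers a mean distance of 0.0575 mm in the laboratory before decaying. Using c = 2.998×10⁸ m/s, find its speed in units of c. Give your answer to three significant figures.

d = βγcτ ⇒ βγ = d/(cτ) = 5.750×10^-5 m / (8.6942×10^-5 m) = 0.66136.
β = (βγ)/√(1+(βγ)²) = 0.66136/√1.437397 = 0.552.

0.552c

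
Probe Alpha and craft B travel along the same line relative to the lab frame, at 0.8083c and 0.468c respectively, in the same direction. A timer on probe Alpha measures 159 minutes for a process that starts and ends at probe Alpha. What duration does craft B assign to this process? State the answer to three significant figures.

190 minutes

The velocity of probe Alpha relative to craft B is (0.8083 − 0.468)c / (1 − 0.8083×0.468) = 0.54736c; relative speed 0.54736c.
γ for this relative speed: γ = 1/√(1 − 0.299603) = 1.1949.
The clock on probe Alpha records proper time, so craft B measures Δt = γΔτ = 1.1949 × 159 = 190 minutes.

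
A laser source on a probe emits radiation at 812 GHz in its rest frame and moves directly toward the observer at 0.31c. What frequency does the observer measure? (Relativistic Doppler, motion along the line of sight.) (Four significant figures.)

Relativistic Doppler (source moving toward): f_obs = f_src · √((1+β)/(1−β)).
With β = 0.31: factor = √(1.31/0.69) = 1.3779.
f_obs = 812 × 1.3779 = 1119 GHz.

1119 GHz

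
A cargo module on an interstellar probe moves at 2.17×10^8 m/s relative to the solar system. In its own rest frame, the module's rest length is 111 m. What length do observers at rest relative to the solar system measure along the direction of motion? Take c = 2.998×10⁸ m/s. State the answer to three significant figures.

76.6 m

β = v/c = (2.17×10^8 m/s)/(2.998×10⁸ m/s) = 0.723816.
Lorentz factor: γ = (1 − 0.5239096)^(−1/2) = 1.4493.
Length contraction: L = L₀/γ = 111/1.4493 = 76.6 m.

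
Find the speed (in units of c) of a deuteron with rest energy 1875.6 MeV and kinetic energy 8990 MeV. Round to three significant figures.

γ = 1 + K/(mc²) = 1 + 8990/1875.6 = 5.7931.
β = √(1 − 1/γ²) = √(1 − 0.0297974) = √0.9702026 = 0.985.

0.985c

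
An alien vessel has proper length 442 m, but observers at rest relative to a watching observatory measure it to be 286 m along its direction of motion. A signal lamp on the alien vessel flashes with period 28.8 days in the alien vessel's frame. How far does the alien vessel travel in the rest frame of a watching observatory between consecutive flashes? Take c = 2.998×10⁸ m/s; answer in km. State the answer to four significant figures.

8.790×10^11 km

γ = L₀/L = 442/286 = 1.54545.
β = √(1 − 1/γ²) = 0.76244. Lab-frame period = γτ = 1.54545×28.8 days = 44.509 days. Distance = βc × γτ = 0.76244 × 2.998×10⁸ m/s × 3845577.6 s = 8.7902×10^14 m = 8.790×10^11 km.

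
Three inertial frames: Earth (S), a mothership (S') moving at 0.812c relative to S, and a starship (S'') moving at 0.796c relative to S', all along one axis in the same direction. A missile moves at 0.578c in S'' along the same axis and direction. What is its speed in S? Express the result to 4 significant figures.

Compose velocities in two stages. Stage 1 (into S'): u₁ = (0.578+0.796)/(1+0.578×0.796) = 0.94104.
Stage 2 (into S): u = (0.94104+0.812)/(1+0.94104×0.812) = 0.99372, so the speed is 0.9937c.

0.9937c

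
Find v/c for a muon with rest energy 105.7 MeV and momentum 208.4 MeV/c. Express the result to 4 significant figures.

0.8918

βγ = pc/(mc²) = 208.4/105.7 = 1.9716.
Since γ² = 1 + (βγ)² = 4.88721, γ = √4.88721 = 2.2107, and β = (βγ)/γ = 1.9716/2.2107 = 0.8918.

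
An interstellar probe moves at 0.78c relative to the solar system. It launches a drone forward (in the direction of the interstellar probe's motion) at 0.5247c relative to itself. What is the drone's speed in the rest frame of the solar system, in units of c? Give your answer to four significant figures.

0.9258c

In units of c, u = (u' + v)/(1 + u'v) with u' = 0.5247 and v = 0.78.
Numerator: 0.5247 + 0.78 = 1.3047. Denominator: 1 + (0.5247)(0.78) = 1.409266.
u = 1.3047/1.409266 = 0.9258, so the speed is 0.9258c.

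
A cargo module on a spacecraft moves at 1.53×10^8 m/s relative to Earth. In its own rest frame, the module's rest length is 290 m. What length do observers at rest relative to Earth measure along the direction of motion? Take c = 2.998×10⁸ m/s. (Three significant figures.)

β = v/c = (1.53×10^8 m/s)/(2.998×10⁸ m/s) = 0.51034.
β² = 0.2604469156, so γ = 1/√0.7395530844 = 1.1628.
Length contraction: L = L₀/γ = 290/1.1628 = 249 m.

249 m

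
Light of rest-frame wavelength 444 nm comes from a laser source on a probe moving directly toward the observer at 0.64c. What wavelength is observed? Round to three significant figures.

Relativistic Doppler for wavelength: λ_obs = λ_src · √((1−β)/(1+β)).
With β = 0.64: factor = √(0.36/1.64) = 0.46852.
λ_obs = 444 × 0.46852 = 208 nm.

208 nm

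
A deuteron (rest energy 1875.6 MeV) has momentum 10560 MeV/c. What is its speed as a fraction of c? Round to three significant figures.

pc/(mc²) = 10560/1875.6 = 5.6302 = βγ = β/√(1−β²).
So β² = x²/(1 + x²) with x = 5.6302: x² = 31.6992, β² = 31.6992/32.6992 = 0.969418, β = 0.985.

0.985c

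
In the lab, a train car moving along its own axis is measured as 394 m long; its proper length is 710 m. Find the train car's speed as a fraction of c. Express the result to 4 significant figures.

0.8319c

Length contraction gives γ = L₀/L = 710/394 = 1.802.
β = √(1 − 1/γ²) = √0.692043 = 0.8319.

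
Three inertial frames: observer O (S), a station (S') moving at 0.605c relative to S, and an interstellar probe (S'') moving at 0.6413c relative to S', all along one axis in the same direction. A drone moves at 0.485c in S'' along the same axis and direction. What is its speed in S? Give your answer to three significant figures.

Compose velocities in two stages. Stage 1 (into S'): u₁ = (0.485+0.6413)/(1+0.485×0.6413) = 0.8591.
Stage 2 (into S): u = (0.8591+0.605)/(1+0.8591×0.605) = 0.96338, so the speed is 0.963c.

0.963c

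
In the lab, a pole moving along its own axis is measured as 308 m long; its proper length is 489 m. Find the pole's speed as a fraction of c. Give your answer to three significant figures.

0.777c

Length contraction gives γ = L₀/L = 489/308 = 1.5877.
β = √(1 − 1/γ²) = √0.603299 = 0.777.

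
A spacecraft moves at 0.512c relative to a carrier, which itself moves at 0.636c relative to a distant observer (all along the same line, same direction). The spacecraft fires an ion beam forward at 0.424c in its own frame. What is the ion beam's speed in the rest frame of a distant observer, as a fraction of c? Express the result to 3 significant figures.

0.944c

Compose velocities in two stages. Stage 1 (into S'): u₁ = (0.424+0.512)/(1+0.424×0.512) = 0.76905.
Stage 2 (into S): u = (0.76905+0.636)/(1+0.76905×0.636) = 0.94355, so the speed is 0.944c.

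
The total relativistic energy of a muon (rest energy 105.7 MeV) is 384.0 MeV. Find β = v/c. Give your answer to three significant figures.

Total energy E = γmc² gives γ = 384.0/105.7 = 3.6329.
Hence β = √(1 − 1/γ²) = √(1 − 0.0757693) = √0.9242307 = 0.961.

0.961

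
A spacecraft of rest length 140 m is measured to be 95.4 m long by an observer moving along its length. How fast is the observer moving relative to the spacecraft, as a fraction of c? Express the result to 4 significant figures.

Length contraction gives γ = L₀/L = 140/95.4 = 1.4675.
β = √(1 − 1/γ²) = √0.535652 = 0.7319.

0.7319c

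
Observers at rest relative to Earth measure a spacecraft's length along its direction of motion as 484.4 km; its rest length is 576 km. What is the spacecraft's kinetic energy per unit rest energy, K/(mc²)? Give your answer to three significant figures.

0.189

Length contraction gives γ = L₀/L = 576/484.4 = 1.1891.
Since K = (γ−1)mc², K/(mc²) = 1.1891 − 1 = 0.189.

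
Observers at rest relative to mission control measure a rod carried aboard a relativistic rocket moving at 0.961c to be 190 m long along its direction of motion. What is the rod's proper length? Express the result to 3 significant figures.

β² = 0.923521, so γ = 1/√0.076479 = 3.616.
Proper length: L₀ = γ·L = 3.616 × 190 = 687 m.

687 m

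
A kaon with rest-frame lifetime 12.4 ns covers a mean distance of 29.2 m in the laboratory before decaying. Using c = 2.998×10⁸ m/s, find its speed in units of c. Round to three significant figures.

Let x = d/(cτ) = 29.20 m / (2.998×10⁸ m/s × 1.240×10^-8 s) = 7.8547. Since d = βγcτ, x = βγ = β/√(1−β²).
Solving: β² = x²/(1+x²) = 61.6963/62.6963 = 0.98405, so β = 0.992.

0.992c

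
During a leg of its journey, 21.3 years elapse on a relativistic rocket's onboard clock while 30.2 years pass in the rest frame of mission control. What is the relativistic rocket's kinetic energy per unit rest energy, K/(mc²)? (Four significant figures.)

0.4178

From Δt = γΔτ: γ = 30.2/21.3 = 1.41784.
Since K = (γ−1)mc², K/(mc²) = 1.41784 − 1 = 0.4178.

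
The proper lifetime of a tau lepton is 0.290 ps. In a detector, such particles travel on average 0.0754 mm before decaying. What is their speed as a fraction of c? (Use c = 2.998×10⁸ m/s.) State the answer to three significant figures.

Lab distance = (lab lifetime)·v = γτ·βc, so βγ = d/(cτ) = 7.540×10^-5/(2.998×10⁸ × 2.900×10^-13) = 0.86724.
With βγ = 0.86724: γ² = 1 + (βγ)² = 1.752105, and β = (βγ)/γ = 0.86724/1.32367 = 0.655.

0.655c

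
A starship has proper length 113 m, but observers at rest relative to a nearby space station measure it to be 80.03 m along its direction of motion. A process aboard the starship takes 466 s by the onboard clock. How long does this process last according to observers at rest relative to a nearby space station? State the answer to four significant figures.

Length contraction gives γ = L₀/L = 113/80.03 = 1.41197.
Δt = γΔτ = 1.41197 × 466 = 658.0 s.

658.0 s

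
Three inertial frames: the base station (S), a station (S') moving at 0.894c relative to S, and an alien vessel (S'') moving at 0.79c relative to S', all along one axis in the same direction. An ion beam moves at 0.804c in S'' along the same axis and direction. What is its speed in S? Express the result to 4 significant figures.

0.9986c

First combine the ion beam and alien vessel (S''→S'): u₁ = (0.804 + 0.79)/(1 + 0.804×0.79) = 1.594/1.63516 = 0.97483.
Then combine with the station (S'→S): u = (0.97483 + 0.894)/(1 + 0.97483×0.894) = 1.86883/1.87149802 = 0.99857.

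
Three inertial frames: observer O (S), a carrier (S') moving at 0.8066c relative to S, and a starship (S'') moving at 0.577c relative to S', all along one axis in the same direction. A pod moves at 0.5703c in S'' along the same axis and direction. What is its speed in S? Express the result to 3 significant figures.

0.984c

Apply u = (u'+v)/(1+u'v) twice. Pod in the carrier frame: (0.5703+0.577)/(1+0.5703·0.577) = 1.1473/1.3290631 = 0.86324c.
That velocity, transformed to the rest frame of observer O: (0.86324+0.8066)/(1+0.86324·0.8066) = 1.66984/1.696289384 = 0.98441c.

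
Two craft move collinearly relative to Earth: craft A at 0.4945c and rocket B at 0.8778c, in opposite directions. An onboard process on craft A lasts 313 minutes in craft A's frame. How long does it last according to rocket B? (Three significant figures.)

Speed of craft A in rocket B's frame: u = (v_A + v_B)/(1 + v_A v_B/c²) = (0.4945 + 0.8778)/(1 + 0.4945×0.8778) = 1.3723/1.4340721 = 0.95693; |u| = 0.95693c.
γ for this relative speed: γ = 1/√(1 − 0.915715) = 3.4445.
Craft A's interval is proper; time dilation gives Δt_B = γΔτ = 3.4445 × 313 minutes = 1080 minutes.

1080 minutes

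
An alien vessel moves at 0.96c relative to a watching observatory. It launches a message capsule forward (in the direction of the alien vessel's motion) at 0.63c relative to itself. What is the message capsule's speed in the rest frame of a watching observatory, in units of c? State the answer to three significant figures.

Relativistic velocity addition: u = (u' + v)/(1 + u'v/c²), with u' = 0.63c and v = 0.96c.
Numerator: 0.63 + 0.96 = 1.59. Denominator: 1 + (0.63)(0.96) = 1.6048.
u = 1.59/1.6048 = 0.99078, so the speed is 0.991c.

0.991c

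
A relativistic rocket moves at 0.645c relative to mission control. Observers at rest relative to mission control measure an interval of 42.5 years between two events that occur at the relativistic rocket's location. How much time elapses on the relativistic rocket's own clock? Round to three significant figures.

γ = 1/√(1 − β²) = 1/√(1 − 0.416025) = 1/√0.583975 = 1/0.764183 = 1.3086.
The relativistic rocket's clock runs slow as seen from mission control, so Δτ = Δt/γ = 42.5/1.3086 = 32.5 years.

32.5 years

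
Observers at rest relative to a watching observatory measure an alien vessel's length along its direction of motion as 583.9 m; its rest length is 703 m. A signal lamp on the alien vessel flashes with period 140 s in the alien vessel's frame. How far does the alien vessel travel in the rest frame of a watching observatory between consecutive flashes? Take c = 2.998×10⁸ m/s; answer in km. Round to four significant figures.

From L = L₀/γ: γ = 703/583.9 = 1.20397.
β = √(1 − 1/γ²) = 0.55689. Lab-frame period = γτ = 1.20397×140 s = 168.56 s. Distance = βc × γτ = 0.55689 × 2.998×10⁸ m/s × 168.56 s = 2.8142×10^10 m = 2.814×10^7 km.

2.814×10^7 km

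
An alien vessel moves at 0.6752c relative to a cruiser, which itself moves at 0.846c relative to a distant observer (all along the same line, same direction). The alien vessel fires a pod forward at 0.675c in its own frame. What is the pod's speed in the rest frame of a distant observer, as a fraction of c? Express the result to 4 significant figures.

0.9937c

First combine the pod and alien vessel (S''→S'): u₁ = (0.675 + 0.6752)/(1 + 0.675×0.6752) = 1.3502/1.45576 = 0.92749.
Then combine with the cruiser (S'→S): u = (0.92749 + 0.846)/(1 + 0.92749×0.846) = 1.77349/1.78465654 = 0.99374.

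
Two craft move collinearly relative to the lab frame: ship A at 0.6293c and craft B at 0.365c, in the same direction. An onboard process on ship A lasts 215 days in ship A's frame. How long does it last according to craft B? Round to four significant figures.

Transform ship A's velocity into craft B's frame: (0.6293 − 0.365)/(1 − 0.6293·0.365) = 0.2643/0.7703055, so the relative speed is 0.34311c.
γ for this relative speed: γ = 1/√(1 − 0.117724) = 1.0646.
Ship A's interval is proper; time dilation gives Δt_B = γΔτ = 1.0646 × 215 days = 228.9 days.

228.9 days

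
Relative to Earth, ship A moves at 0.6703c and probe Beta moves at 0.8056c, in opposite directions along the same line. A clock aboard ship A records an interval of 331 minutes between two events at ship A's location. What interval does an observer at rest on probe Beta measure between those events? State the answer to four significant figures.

The velocity of ship A relative to probe Beta is (0.6703 + 0.8056)c / (1 + 0.6703×0.8056) = 0.95838c; relative speed 0.95838c.
γ for this relative speed: γ = 1/√(1 − 0.918492) = 3.5027.
Ship A's interval is proper; time dilation gives Δt_B = γΔτ = 3.5027 × 331 minutes = 1159 minutes.

1159 minutes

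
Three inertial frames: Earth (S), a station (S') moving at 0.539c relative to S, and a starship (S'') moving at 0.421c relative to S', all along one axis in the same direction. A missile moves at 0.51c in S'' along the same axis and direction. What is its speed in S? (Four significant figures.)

Apply u = (u'+v)/(1+u'v) twice. Missile in the station frame: (0.51+0.421)/(1+0.51·0.421) = 0.931/1.21471 = 0.76644c.
That velocity, transformed to the rest frame of Earth: (0.76644+0.539)/(1+0.76644·0.539) = 1.30544/1.41311116 = 0.92381c.

0.9238c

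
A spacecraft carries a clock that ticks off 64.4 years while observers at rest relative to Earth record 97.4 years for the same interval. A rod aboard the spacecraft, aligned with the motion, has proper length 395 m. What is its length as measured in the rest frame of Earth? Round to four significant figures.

261.2 m

From Δt = γΔτ: γ = 97.4/64.4 = 1.51242.
The rod contracts by the same γ: 395 m / 1.51242 = 261.2 m.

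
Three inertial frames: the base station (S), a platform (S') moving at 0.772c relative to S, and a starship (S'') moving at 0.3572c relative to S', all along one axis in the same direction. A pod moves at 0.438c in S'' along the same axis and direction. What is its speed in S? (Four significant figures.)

0.9535c

Apply u = (u'+v)/(1+u'v) twice. Pod in the platform frame: (0.438+0.3572)/(1+0.438·0.3572) = 0.7952/1.1564536 = 0.68762c.
That velocity, transformed to the rest frame of the base station: (0.68762+0.772)/(1+0.68762·0.772) = 1.45962/1.53084264 = 0.95347c.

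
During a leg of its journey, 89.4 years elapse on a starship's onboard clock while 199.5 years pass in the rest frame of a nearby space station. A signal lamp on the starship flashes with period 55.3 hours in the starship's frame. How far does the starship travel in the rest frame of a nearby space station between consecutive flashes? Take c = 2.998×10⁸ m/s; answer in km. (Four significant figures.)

The time-dilation ratio gives γ = 199.5/89.4 = 2.23154.
β = √(1 − 1/γ²) = 0.89397. Lab-frame period = γτ = 2.23154×55.3 hours = 123.4 hours. Distance = βc × γτ = 0.89397 × 2.998×10⁸ m/s × 444240 s = 1.1906×10^14 m = 1.191×10^11 km.

1.191×10^11 km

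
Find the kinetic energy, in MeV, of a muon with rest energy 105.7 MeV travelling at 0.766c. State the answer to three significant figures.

58.7 MeV

γ = 1/√(1 − β²) = 1/√(1 − 0.586756) = 1/√0.413244 = 1/0.642841 = 1.5556.
Kinetic energy: K = (γ − 1)mc² = (1.5556 − 1) × 105.7 MeV = 0.5556 × 105.7 = 58.7 MeV.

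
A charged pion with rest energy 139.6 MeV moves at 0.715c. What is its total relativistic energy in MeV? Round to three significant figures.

200 MeV

β² = 0.511225, so γ = 1/√0.488775 = 1.4304.
Total energy: E = γmc² = 1.4304 × 139.6 MeV = 200 MeV.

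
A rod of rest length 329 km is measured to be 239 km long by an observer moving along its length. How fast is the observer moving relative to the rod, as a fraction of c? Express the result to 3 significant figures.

Length contraction gives γ = L₀/L = 329/239 = 1.3766.
β = √(1 − 1/γ²) = √0.472303 = 0.687.

0.687c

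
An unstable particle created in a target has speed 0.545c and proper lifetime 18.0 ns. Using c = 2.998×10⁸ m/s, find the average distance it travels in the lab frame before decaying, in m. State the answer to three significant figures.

3.51 m

With β = 0.545, γ = 1/√(1 − 0.545²) = 1/√0.702975 = 1.1927.
Lab-frame lifetime: Δt = γτ = 1.1927 × 18.0 ns = 21.469 ns.
Distance: d = vΔt = 0.545 × 2.998×10⁸ m/s × 2.1469×10^-8 s = 3.51 m.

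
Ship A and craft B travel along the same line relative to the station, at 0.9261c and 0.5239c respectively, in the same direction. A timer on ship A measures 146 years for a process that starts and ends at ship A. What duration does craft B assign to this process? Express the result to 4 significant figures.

Speed of ship A in craft B's frame: u = (v_A − v_B)/(1 − v_A v_B/c²) = (0.9261 − 0.5239)/(1 − 0.9261×0.5239) = 0.4022/0.51481621 = 0.78125; |u| = 0.78125c.
γ for this relative speed: γ = 1/√(1 − 0.610352) = 1.602.
Ship A's interval is proper; time dilation gives Δt_B = γΔτ = 1.602 × 146 years = 233.9 years.

233.9 years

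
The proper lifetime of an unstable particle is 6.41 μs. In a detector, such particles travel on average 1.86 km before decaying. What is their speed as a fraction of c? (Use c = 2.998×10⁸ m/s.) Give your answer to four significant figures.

0.6955c

d = βγcτ ⇒ βγ = d/(cτ) = 1860 m / (1921.718 m) = 0.96788.
β = (βγ)/√(1+(βγ)²) = 0.96788/√1.936792 = 0.6955.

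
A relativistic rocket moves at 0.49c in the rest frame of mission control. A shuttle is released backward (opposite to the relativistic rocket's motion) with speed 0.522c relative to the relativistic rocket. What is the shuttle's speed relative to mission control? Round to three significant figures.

0.0430c

Relativistic velocity addition: u = (u' + v)/(1 + u'v/c²), with u' = −0.522c and v = 0.49c.
Numerator: −0.522 + 0.49 = −0.032. Denominator: 1 + (−0.522)(0.49) = 0.74422.
u = −0.032/0.74422 = −0.042998, so the speed is 0.0430c.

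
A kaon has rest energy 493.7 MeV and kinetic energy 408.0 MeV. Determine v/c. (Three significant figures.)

K = (γ−1)mc², so γ = 1 + 408.0/493.7 = 1.8264.
Then v/c = √(1 − γ⁻²) = √(1 − 0.299784) = √0.700216 = 0.837.

0.837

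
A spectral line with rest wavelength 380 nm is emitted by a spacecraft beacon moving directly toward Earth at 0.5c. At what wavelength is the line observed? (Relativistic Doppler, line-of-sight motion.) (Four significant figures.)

219.4 nm

Relativistic Doppler for wavelength: λ_obs = λ_src · √((1−β)/(1+β)).
With β = 0.5: factor = √(0.5/1.5) = 0.57735.
λ_obs = 380 × 0.57735 = 219.4 nm.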